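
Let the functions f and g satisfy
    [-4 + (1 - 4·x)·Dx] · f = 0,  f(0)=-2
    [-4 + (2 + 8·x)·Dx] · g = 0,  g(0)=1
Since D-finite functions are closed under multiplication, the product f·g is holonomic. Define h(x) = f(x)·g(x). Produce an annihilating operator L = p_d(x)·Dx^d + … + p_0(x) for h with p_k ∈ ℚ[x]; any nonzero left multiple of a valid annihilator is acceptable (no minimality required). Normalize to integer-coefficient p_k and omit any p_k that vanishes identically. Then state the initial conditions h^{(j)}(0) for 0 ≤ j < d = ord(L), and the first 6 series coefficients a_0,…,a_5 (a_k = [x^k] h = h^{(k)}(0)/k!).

L = (6 + 8·x) + (-1 + 16·x^2)·Dx  (order 1).
h: a_k = -2, -12, -44, -184, -716, -2920, …
ICs: h(0) = -2.

f: a_k = -2, -8, -32, -128, -512, -2048, …
g: a_k = 1, 2, -2, 4, -10, 28, …
Product ⇒ symmetric product L₀, ord ≤ 1.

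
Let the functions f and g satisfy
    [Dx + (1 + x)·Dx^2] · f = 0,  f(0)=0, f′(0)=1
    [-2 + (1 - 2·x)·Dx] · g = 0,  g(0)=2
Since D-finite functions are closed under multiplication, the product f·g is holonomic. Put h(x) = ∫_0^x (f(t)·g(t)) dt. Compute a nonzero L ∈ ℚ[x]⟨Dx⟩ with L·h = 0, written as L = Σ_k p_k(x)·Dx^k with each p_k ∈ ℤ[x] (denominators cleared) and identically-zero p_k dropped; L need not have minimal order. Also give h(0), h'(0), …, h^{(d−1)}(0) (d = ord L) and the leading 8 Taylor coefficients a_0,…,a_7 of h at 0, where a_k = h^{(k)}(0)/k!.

f: a_k = 0, 1, -1/2, 1/3, -1/4, 1/5, -1/6, 1/7, …
g: a_k = 2, 4, 8, 16, 32, 64, 128, 256, …
Product ⇒ symmetric product L₀, ord ≤ 2.
h=∫h₀ ⇒ L = L₀·Dx.
L = 2·Dx + (3 + 6·x)·Dx^2 + (-1 + x + 2·x^2)·Dx^3  (order 3).
h: a_k = 0, 0, 1, 1, 5/3, 77/30, 391/90, 37/5, …
ICs: h(0) = 0, h′(0) = 0, h′′(0) = 2.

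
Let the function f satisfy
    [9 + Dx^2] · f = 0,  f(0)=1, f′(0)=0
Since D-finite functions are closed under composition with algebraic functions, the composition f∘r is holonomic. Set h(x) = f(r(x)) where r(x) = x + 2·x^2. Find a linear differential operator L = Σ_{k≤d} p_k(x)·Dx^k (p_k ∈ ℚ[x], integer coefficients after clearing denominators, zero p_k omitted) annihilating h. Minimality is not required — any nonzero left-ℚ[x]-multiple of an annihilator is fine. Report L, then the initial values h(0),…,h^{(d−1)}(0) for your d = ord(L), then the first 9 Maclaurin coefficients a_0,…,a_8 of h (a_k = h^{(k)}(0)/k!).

L = (9 + 108·x + 432·x^2 + 576·x^3) - 4·Dx + (1 + 4·x)·Dx^2  (order 2).
h: a_k = 1, 0, -9/2, -18, -117/8, 27, 6399/80, 1917/20, -29511/4480, …
ICs: h(0) = 1, h′(0) = 0.

f: a_k = 1, 0, -9/2, 0, 27/8, 0, -81/80, 0, 729/4480, …
h₀=f(r): pull back L_f along r ⇒ L₀.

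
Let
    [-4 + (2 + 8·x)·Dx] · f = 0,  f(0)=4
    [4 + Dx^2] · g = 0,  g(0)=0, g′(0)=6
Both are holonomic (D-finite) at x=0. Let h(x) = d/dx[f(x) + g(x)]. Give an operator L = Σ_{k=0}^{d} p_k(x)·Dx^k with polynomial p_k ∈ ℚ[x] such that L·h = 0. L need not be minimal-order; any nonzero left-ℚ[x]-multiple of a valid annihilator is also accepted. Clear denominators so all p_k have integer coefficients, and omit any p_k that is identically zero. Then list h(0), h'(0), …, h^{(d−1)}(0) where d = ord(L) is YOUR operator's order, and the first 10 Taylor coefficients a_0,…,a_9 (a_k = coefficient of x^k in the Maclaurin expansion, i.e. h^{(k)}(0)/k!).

f: a_k = 4, 8, -8, 16, -40, 112, -336, 1056, -3432, 11440, …
g: a_k = 0, 6, 0, -4, 0, 4/5, 0, -8/105, 0, 4/945, …
Weyl lclm of L_f,L_g ⇒ L₀ (ord ≤ 3).
h=h₀': d/dx-closure on L₀ ⇒ L.
L = (-32 - 16·x - 32·x^2) + (-4 - 24·x - 48·x^2 - 64·x^3)·Dx + (-8 - 4·x - 8·x^2)·Dx^2 + (-1 - 6·x - 12·x^2 - 16·x^3)·Dx^3  (order 3).
h: a_k = 14, -16, 36, -160, 564, -2016, 110872/15, -27456, 10810804/105, -388960, …
ICs: h(0) = 14, h′(0) = -16, h′′(0) = 72.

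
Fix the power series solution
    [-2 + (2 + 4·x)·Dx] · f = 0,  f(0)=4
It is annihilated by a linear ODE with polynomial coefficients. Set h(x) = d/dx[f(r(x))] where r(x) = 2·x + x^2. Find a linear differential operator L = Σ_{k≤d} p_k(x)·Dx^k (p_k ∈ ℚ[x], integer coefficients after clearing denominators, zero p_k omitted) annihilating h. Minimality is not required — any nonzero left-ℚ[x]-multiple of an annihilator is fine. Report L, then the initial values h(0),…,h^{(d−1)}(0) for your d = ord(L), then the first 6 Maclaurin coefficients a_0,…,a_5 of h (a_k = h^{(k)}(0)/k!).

L = -1 + (-1 - 5·x - 6·x^2 - 2·x^3)·Dx  (order 1).
h: a_k = 8, -8, 24, -72, 220, -684, …
ICs: h(0) = 8.

f: a_k = 4, 4, -2, 2, -5/2, 7/2, …
L₀ from L_f via x↦r, Dx↦r'^{-1}Dx.
h₀' ⇒ L via d/dx closure of L₀.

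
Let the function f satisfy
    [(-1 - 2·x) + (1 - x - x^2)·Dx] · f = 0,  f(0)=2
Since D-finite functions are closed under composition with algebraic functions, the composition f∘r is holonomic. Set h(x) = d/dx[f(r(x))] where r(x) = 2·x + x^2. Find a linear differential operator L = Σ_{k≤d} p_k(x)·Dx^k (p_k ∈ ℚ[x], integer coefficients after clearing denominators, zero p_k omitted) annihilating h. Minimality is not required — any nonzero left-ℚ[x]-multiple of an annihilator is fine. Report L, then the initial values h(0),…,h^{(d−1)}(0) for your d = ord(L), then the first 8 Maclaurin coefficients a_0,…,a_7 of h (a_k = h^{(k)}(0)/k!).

L = (9 + 42·x + 105·x^2 + 164·x^3 + 141·x^4 + 60·x^5 + 10·x^6) + (-1 - 3·x + 9·x^2 + 39·x^3 + 55·x^4 + 39·x^5 + 14·x^6 + 2·x^7)·Dx  (order 1).
h: a_k = 4, 36, 192, 944, 4340, 19140, 82096, 344912, …
ICs: h(0) = 4.

f: a_k = 2, 2, 4, 6, 10, 16, 26, 42, …
h₀=f(r): pull back L_f along r ⇒ L₀.
Differentiate: ansatz ord ≤ ord L₀ ⇒ L.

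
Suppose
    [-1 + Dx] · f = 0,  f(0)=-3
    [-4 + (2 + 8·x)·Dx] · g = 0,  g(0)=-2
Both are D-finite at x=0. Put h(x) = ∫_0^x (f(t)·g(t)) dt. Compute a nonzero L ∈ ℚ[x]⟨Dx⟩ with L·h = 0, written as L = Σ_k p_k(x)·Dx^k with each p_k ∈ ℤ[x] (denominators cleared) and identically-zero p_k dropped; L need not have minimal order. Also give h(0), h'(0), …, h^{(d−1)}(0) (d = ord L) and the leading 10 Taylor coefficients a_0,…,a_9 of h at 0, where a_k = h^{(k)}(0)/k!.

f: a_k = -3, -3, -3/2, -1/2, -1/8, -1/40, -1/240, -1/1680, -1/13440, -1/120960, …
g: a_k = -2, -4, 4, -8, 20, -56, 168, -528, 1716, -5720, …
f·g: L₀ = L_f ⊗_s L_g, ord ≤ 1·1.
Integrate: L := L₀·Dx.
L = (-3 - 4·x)·Dx + (1 + 4·x)·Dx^2  (order 2).
h: a_k = 0, 6, 9, 1, 19/4, -159/20, 2371/120, -43487/840, 323377/2240, -25470911/60480, …
ICs: h(0) = 0, h′(0) = 6.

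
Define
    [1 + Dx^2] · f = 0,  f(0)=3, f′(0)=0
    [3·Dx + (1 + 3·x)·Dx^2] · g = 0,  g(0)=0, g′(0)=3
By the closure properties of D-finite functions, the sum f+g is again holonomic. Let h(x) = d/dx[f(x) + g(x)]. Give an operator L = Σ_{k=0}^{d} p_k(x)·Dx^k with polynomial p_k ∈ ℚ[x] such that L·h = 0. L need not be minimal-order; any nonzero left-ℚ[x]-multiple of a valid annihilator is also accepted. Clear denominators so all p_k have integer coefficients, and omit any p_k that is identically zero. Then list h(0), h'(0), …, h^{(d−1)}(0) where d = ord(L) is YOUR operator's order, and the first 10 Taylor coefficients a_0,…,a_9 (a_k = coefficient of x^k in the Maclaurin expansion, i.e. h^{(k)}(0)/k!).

f: a_k = 3, 0, -3/2, 0, 1/8, 0, -1/240, 0, 1/13440, 0, …
g: a_k = 0, 3, -9/2, 9, -81/4, 243/5, -243/2, 2187/7, -6561/8, 2187, …
f+g: L₀ = lclm(L_f,L_g), ord ≤ 2+2.
Differentiate: ansatz ord ≤ ord L₀ ⇒ L.
L = (165 + 18·x + 27·x^2) + (19 + 63·x + 27·x^2 + 27·x^3)·Dx + (165 + 18·x + 27·x^2)·Dx^2 + (19 + 63·x + 27·x^2 + 27·x^3)·Dx^3  (order 3).
h: a_k = 3, -12, 27, -161/2, 243, -29161/40, 2187, -11022479/1680, 19683, -7142567041/120960, …
ICs: h(0) = 3, h′(0) = -12, h′′(0) = 54.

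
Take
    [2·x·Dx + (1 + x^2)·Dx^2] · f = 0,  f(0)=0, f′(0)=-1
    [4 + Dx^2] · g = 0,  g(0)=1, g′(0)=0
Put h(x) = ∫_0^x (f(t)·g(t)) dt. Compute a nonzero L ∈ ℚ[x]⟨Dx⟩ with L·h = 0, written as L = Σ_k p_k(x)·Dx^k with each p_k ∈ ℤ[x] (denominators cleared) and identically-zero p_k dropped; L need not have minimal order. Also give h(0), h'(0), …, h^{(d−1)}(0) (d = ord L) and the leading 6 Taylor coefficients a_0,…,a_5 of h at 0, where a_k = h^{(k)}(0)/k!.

f: a_k = 0, -1, 0, 1/3, 0, -1/5, …
g: a_k = 1, 0, -2, 0, 2/3, 0, …
h₀=f·g: eliminate ⇒ L₀, order ≤ 2·2.
Integrate: L := L₀·Dx.
L = (160 + 464·x^2 + 464·x^4 + 256·x^6 + 64·x^8)·Dx + (96·x + 224·x^3 + 192·x^5 + 64·x^7)·Dx^2 + (60 + 188·x^2 + 216·x^4 + 128·x^6 + 32·x^8)·Dx^3 + (24·x + 56·x^3 + 48·x^5 + 16·x^7)·Dx^4 + (5 + 18·x^2 + 25·x^4 + 16·x^6 + 4·x^8)·Dx^5  (order 5).
h: a_k = 0, 0, -1/2, 0, 7/12, 0, …
ICs: h(0) = 0, h′(0) = 0, h′′(0) = -1, h′′′(0) = 0, h′′′′(0) = 14.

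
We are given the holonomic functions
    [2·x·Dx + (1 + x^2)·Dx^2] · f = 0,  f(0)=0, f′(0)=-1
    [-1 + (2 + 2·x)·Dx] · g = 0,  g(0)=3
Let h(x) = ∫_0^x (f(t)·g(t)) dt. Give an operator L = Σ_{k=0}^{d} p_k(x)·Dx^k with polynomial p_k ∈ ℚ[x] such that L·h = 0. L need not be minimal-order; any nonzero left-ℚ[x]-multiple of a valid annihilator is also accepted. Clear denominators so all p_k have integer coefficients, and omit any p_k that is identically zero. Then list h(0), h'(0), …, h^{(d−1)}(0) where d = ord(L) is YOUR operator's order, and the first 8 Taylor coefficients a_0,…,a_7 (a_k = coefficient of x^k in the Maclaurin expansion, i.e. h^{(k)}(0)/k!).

L = (3 - 4·x - x^2)·Dx + (-4 + 4·x + 12·x^2 + 4·x^3)·Dx^2 + (4 + 8·x + 8·x^2 + 8·x^3 + 4·x^4)·Dx^3  (order 3).
h: a_k = 0, 0, -3/2, -1/2, 11/32, 1/16, -389/3840, -409/8960, …
ICs: h(0) = 0, h′(0) = 0, h′′(0) = -3.

f: a_k = 0, -1, 0, 1/3, 0, -1/5, 0, 1/7, …
g: a_k = 3, 3/2, -3/8, 3/16, -15/128, 21/256, -63/1024, 99/2048, …
L₀ := L_f ⊗_s L_g (sym. prod.), ord ≤ 2.
h=∫h₀ ⇒ L = L₀·Dx.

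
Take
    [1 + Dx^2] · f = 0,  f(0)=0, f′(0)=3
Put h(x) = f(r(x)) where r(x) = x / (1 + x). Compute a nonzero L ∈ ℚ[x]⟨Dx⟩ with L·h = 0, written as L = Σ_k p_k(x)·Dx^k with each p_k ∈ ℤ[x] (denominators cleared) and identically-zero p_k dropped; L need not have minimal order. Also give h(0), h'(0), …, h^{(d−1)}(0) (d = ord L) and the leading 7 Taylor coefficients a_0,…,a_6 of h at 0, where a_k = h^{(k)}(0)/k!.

L = 1 + (2 + 6·x + 6·x^2 + 2·x^3)·Dx + (1 + 4·x + 6·x^2 + 4·x^3 + x^4)·Dx^2  (order 2).
h: a_k = 0, 3, -3, 5/2, -3/2, 1/40, 15/8, …
ICs: h(0) = 0, h′(0) = 3.

f: a_k = 0, 3, 0, -1/2, 0, 1/40, 0, …
Substitute x→r, Dx→(1/r')Dx; clear ⇒ L₀.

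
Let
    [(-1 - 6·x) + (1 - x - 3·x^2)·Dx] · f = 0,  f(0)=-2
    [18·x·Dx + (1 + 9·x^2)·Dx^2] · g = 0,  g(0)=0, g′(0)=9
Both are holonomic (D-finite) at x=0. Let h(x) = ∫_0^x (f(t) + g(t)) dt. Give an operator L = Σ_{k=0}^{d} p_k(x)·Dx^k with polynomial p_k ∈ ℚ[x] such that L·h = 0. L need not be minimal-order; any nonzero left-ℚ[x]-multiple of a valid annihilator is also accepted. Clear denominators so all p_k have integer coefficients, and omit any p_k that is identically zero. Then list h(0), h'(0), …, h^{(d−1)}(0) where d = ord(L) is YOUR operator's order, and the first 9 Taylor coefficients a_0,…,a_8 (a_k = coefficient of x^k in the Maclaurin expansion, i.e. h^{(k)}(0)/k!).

f: a_k = -2, -2, -8, -14, -38, -80, -194, -434, -1016, …
g: a_k = 0, 9, 0, -27, 0, 729/5, 0, -6561/7, 0, …
f+g: L₀ = lclm(L_f,L_g), ord ≤ 1+2.
h=∫h₀ ⇒ L = L₀·Dx.
L = (-72 + 288·x + 4428·x^2 + 9720·x^3 + 33534·x^4 + 13122·x^6)·Dx^2 + (30 + 180·x + 144·x^2 + 1728·x^3 + 9153·x^4 + 23814·x^5 + 2187·x^6 + 13122·x^7)·Dx^3 + (-4 - 14·x - 114·x^2 + 36·x^3 - 459·x^4 + 1539·x^5 + 2430·x^6 + 729·x^7 + 2187·x^8)·Dx^4  (order 4).
h: a_k = 0, -2, 7/2, -8/3, -41/4, -38/5, 329/30, -194/7, -9599/56, …
ICs: h(0) = 0, h′(0) = -2, h′′(0) = 7, h′′′(0) = -16.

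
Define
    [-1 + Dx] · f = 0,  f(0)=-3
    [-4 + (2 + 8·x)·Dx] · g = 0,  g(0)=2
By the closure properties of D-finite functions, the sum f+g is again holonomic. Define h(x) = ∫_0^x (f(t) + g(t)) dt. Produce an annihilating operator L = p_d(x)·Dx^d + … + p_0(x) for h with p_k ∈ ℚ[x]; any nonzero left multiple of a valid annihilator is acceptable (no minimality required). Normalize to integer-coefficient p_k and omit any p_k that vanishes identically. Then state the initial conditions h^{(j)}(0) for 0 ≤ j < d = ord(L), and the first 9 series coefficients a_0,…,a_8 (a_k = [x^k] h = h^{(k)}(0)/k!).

f: a_k = -3, -3, -3/2, -1/2, -1/8, -1/40, -1/240, -1/1680, -1/13440, …
g: a_k = 2, 4, -4, 8, -20, 56, -168, 528, -1716, …
h₀=f+g: left-lcm gives L₀, ord ≤ 2.
∫: right-multiply L₀ by Dx.
L = (6 + 8·x)·Dx + (-5 - 8·x - 16·x^2)·Dx^2 + (-1 + 16·x^2)·Dx^3  (order 3).
h: a_k = 0, -1, 1/2, -11/6, 15/8, -161/40, 2239/240, -40321/1680, 887039/13440, …
ICs: h(0) = 0, h′(0) = -1, h′′(0) = 1.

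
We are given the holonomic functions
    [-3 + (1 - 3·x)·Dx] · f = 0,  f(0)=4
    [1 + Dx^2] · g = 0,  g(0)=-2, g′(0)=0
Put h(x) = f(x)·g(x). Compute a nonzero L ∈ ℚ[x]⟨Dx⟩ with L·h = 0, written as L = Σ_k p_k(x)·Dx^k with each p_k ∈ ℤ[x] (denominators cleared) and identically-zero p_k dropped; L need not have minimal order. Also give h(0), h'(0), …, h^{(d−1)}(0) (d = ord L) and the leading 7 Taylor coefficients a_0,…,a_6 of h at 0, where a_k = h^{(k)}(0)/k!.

L = (-1 + 3·x) + 6·Dx + (-1 + 3·x)·Dx^2  (order 2).
h: a_k = -8, -24, -68, -204, -1837/3, -1837, -495989/90, …
ICs: h(0) = -8, h′(0) = -24.

f: a_k = 4, 12, 36, 108, 324, 972, 2916, …
g: a_k = -2, 0, 1, 0, -1/12, 0, 1/360, …
L₀ := L_f ⊗_s L_g (sym. prod.), ord ≤ 2.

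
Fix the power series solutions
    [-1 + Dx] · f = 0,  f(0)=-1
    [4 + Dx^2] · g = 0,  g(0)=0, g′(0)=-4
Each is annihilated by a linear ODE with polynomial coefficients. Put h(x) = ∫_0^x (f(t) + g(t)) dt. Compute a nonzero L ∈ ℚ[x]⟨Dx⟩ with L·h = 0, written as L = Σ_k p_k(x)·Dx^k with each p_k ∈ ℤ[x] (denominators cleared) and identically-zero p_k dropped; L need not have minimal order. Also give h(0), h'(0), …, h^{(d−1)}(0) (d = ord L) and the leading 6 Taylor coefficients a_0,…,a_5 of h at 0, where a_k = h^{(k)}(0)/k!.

f: a_k = -1, -1, -1/2, -1/6, -1/24, -1/120, …
g: a_k = 0, -4, 0, 8/3, 0, -8/15, …
Weyl lclm of L_f,L_g ⇒ L₀ (ord ≤ 3).
∫: right-multiply L₀ by Dx.
L = -4·Dx + 4·Dx^2 - Dx^3 + Dx^4  (order 4).
h: a_k = 0, -1, -5/2, -1/6, 5/8, -1/120, …
ICs: h(0) = 0, h′(0) = -1, h′′(0) = -5, h′′′(0) = -1.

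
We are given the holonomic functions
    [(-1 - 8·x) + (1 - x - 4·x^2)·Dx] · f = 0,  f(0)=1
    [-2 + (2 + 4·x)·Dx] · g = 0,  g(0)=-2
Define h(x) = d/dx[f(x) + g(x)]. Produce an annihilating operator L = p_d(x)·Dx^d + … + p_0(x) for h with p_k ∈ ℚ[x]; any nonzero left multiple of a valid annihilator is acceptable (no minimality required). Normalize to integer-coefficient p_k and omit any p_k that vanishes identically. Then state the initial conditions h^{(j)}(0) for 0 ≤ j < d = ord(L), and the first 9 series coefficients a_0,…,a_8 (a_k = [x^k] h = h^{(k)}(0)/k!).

f: a_k = 1, 1, 5, 9, 29, 65, 181, 441, 1165, …
g: a_k = -2, -2, 1, -1, 5/4, -7/4, 21/8, -33/8, 429/64, …
Sum ⇒ L₀ = lclm(L_f,L_g) in ℚ(x)⟨Dx⟩.
Derive L from L₀ (diff closure).
L = (-84 - 630·x - 1632·x^2 - 2112·x^3 - 1920·x^4) + (-51 - 678·x - 2781·x^2 - 5904·x^3 - 8208·x^4 - 5760·x^5)·Dx + (11 + 62·x + 117·x^2 - 102·x^3 - 1040·x^4 - 2016·x^5 - 1280·x^6)·Dx^2  (order 2).
h: a_k = -1, 12, 24, 121, 1265/4, 4407/4, 24465/8, 74989/8, 1680669/64, …
ICs: h(0) = -1, h′(0) = 12.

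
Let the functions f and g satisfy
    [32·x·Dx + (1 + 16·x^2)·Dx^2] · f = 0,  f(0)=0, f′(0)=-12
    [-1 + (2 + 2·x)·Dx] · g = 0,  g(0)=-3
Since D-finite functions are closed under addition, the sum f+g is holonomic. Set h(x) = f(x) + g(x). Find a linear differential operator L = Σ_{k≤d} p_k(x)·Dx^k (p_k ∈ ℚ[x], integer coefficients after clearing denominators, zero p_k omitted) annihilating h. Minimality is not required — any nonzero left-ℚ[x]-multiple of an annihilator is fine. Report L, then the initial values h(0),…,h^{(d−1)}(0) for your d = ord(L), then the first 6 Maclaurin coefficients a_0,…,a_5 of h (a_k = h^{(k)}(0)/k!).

f: a_k = 0, -12, 0, 64, 0, -3072/5, …
g: a_k = -3, -3/2, 3/8, -3/16, 15/128, -21/256, …
L₀ := lclm(L_f,L_g); ord L₀ ≤ 2+1.
L = (-64 - 160·x + 3072·x^2 + 1536·x^3)·Dx + (-131 - 256·x + 5920·x^2 + 12288·x^3 + 5376·x^4)·Dx^2 + (-2 + 126·x + 192·x^2 + 2112·x^3 + 3584·x^4 + 1536·x^5)·Dx^3  (order 3).
h: a_k = -3, -27/2, 3/8, 1021/16, 15/128, -786537/1280, …
ICs: h(0) = -3, h′(0) = -27/2, h′′(0) = 3/4.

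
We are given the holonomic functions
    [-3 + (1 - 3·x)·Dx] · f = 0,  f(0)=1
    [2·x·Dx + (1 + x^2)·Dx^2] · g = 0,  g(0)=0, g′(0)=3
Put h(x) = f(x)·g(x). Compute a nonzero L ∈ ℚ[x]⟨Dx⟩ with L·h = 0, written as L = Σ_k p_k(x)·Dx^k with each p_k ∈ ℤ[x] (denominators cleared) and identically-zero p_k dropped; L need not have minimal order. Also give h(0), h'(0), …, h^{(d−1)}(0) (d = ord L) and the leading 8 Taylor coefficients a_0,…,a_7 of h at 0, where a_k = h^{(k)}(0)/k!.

f: a_k = 1, 3, 9, 27, 81, 243, 729, 2187, …
g: a_k = 0, 3, 0, -1, 0, 3/5, 0, -3/7, …
L₀ := L_f ⊗_s L_g (sym. prod.), ord ≤ 2.
L = 6·x + (6 - 2·x + 12·x^2)·Dx + (-1 + 3·x - x^2 + 3·x^3)·Dx^2  (order 2).
h: a_k = 0, 3, 9, 26, 78, 1173/5, 3519/5, 73884/35, …
ICs: h(0) = 0, h′(0) = 3.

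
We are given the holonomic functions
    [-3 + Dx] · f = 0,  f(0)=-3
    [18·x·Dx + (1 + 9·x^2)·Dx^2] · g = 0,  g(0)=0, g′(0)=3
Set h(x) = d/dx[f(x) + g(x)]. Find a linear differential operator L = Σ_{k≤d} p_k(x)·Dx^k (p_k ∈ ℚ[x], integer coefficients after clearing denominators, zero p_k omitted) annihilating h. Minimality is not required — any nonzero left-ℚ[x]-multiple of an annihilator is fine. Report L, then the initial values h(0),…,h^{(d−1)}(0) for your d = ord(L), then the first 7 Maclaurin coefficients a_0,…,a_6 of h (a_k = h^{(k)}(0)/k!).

L = (18 - 108·x - 162·x^2) + (-9 + 27·x + 27·x^2 - 81·x^3)·Dx + (1 + 3·x + 9·x^2 + 27·x^3)·Dx^2  (order 2).
h: a_k = -6, -27, -135/2, -81/2, 1701/8, -729/40, -175689/80, …
ICs: h(0) = -6, h′(0) = -27.

f: a_k = -3, -9, -27/2, -27/2, -81/8, -243/40, -243/80, …
g: a_k = 0, 3, 0, -9, 0, 243/5, 0, …
f+g: L₀ = lclm(L_f,L_g), ord ≤ 1+2.
Derive L from L₀ (diff closure).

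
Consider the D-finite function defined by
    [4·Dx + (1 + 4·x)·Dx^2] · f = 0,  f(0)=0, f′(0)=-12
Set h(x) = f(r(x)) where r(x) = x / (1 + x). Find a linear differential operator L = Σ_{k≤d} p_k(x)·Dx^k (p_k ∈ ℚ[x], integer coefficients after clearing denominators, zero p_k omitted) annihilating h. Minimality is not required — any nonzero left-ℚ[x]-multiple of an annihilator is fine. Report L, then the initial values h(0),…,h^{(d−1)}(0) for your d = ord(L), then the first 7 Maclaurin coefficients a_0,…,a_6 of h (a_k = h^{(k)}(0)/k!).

f: a_k = 0, -12, 24, -64, 192, -3072/5, 2048, …
Change of var in L_f (x↦r) gives L₀.
L = (6 + 10·x)·Dx + (1 + 6·x + 5·x^2)·Dx^2  (order 2).
h: a_k = 0, -12, 36, -124, 468, -9372/5, 7812, …
ICs: h(0) = 0, h′(0) = -12.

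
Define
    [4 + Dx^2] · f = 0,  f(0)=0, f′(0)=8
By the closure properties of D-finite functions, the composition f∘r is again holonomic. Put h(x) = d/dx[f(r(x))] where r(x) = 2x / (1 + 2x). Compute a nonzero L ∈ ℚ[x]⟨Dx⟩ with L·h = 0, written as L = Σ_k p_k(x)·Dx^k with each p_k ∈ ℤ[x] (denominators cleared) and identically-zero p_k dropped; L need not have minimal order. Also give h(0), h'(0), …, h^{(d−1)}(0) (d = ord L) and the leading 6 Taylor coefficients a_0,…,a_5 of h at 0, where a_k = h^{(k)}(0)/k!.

L = (40 + 96·x + 96·x^2) + (12 + 72·x + 144·x^2 + 96·x^3)·Dx + (1 + 8·x + 24·x^2 + 32·x^3 + 16·x^4)·Dx^2  (order 2).
h: a_k = 16, -64, 64, 512, -11008/3, 15360, …
ICs: h(0) = 16, h′(0) = -64.

f: a_k = 0, 8, 0, -16/3, 0, 16/15, …
L₀ from L_f via x↦r, Dx↦r'^{-1}Dx.
Derive L from L₀ (diff closure).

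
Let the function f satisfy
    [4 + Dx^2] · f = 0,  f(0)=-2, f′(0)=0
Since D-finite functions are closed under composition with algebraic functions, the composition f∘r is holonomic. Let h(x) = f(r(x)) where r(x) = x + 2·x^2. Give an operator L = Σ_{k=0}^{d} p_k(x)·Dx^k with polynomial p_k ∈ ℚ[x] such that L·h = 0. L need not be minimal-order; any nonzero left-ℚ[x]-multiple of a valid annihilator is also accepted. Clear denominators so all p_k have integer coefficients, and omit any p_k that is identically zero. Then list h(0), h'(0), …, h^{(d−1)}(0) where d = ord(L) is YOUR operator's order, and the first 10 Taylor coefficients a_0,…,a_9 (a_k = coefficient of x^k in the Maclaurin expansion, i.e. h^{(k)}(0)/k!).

L = (4 + 48·x + 192·x^2 + 256·x^3) - 4·Dx + (1 + 4·x)·Dx^2  (order 2).
h: a_k = -2, 0, 4, 16, 44/3, -32/3, -1432/45, -608/15, -3364/315, 8896/315, …
ICs: h(0) = -2, h′(0) = 0.

f: a_k = -2, 0, 4, 0, -4/3, 0, 8/45, 0, -4/315, 0, …
Change of var in L_f (x↦r) gives L₀.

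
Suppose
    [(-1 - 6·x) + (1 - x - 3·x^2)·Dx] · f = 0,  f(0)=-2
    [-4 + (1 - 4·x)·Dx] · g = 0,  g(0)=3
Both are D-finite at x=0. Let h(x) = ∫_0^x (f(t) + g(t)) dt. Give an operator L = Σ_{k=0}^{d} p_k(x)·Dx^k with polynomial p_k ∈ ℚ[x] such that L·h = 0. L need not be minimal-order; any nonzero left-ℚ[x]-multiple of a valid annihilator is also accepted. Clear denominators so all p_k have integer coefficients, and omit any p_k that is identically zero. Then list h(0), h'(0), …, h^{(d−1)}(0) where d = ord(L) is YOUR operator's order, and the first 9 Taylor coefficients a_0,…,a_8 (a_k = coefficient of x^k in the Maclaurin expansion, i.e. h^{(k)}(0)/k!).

L = (-72·x + 72·x^2 - 96·x^3)·Dx + (8 - 6·x - 66·x^2 + 112·x^3 - 192·x^4)·Dx^2 + (-1 + 7·x - 15·x^2 + 10·x^3 + 20·x^4 - 48·x^5)·Dx^3  (order 3).
h: a_k = 0, 1, 5, 40/3, 89/2, 146, 1496/3, 12094/7, 24359/4, …
ICs: h(0) = 0, h′(0) = 1, h′′(0) = 10.

f: a_k = -2, -2, -8, -14, -38, -80, -194, -434, -1016, …
g: a_k = 3, 12, 48, 192, 768, 3072, 12288, 49152, 196608, …
f+g: L₀ = lclm(L_f,L_g), ord ≤ 1+1.
h=∫₀ˣh₀: take L = L₀·Dx.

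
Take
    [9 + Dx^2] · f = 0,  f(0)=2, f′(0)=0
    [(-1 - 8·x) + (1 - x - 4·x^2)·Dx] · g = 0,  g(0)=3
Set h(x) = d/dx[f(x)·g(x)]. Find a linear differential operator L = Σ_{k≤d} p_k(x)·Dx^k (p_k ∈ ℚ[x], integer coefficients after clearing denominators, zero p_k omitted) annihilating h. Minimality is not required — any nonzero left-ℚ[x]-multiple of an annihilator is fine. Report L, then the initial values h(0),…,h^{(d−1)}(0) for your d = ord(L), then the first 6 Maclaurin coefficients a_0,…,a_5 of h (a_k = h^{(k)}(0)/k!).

L = (-33 - 162·x - 567·x^2 + 648·x^3 + 1296·x^4) + (6 + 66·x + 216·x^2 + 576·x^3)·Dx + (1 - 10·x - 31·x^2 + 72·x^3 + 144·x^4)·Dx^2  (order 2).
h: a_k = 6, 6, 81, 237, 3345/4, 47781/20, …
ICs: h(0) = 6, h′(0) = 6.

f: a_k = 2, 0, -9, 0, 27/4, 0, …
g: a_k = 3, 3, 15, 27, 87, 195, …
L₀ := L_f ⊗_s L_g (sym. prod.), ord ≤ 2.
h₀' ⇒ L via d/dx closure of L₀.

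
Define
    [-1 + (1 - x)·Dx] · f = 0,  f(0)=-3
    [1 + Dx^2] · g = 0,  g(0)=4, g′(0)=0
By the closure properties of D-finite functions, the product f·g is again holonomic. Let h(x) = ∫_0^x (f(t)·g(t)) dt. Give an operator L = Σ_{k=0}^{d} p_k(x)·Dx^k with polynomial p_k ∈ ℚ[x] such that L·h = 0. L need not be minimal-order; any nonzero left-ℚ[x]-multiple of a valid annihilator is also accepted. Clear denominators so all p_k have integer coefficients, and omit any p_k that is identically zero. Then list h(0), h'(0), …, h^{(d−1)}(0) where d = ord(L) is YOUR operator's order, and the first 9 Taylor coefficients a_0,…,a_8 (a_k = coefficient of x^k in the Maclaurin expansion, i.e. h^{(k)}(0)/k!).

L = (-1 + x)·Dx + 2·Dx^2 + (-1 + x)·Dx^3  (order 3).
h: a_k = 0, -12, -6, -2, -3/2, -13/10, -13/12, -389/420, -389/480, …
ICs: h(0) = 0, h′(0) = -12, h′′(0) = -12.

f: a_k = -3, -3, -3, -3, -3, -3, -3, -3, -3, …
g: a_k = 4, 0, -2, 0, 1/6, 0, -1/180, 0, 1/10080, …
L₀ := L_f ⊗_s L_g (sym. prod.), ord ≤ 2.
h=∫h₀ ⇒ L = L₀·Dx.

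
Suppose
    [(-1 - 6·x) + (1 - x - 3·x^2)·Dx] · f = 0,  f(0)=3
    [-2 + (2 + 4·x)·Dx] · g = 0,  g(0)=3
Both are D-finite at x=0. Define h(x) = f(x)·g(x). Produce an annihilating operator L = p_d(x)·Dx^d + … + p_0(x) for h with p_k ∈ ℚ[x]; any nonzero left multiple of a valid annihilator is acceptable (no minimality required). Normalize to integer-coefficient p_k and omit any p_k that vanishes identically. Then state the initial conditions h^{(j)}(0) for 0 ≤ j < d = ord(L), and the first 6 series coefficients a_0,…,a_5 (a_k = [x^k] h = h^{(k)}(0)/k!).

L = (2 + 7·x + 9·x^2) + (-1 - x + 5·x^2 + 6·x^3)·Dx  (order 1).
h: a_k = 9, 18, 81/2, 99, 1719/8, 2079/4, …
ICs: h(0) = 9.

f: a_k = 3, 3, 12, 21, 57, 120, …
g: a_k = 3, 3, -3/2, 3/2, -15/8, 21/8, …
Sym-product of L_f,L_g gives L₀ (≤ ord 1).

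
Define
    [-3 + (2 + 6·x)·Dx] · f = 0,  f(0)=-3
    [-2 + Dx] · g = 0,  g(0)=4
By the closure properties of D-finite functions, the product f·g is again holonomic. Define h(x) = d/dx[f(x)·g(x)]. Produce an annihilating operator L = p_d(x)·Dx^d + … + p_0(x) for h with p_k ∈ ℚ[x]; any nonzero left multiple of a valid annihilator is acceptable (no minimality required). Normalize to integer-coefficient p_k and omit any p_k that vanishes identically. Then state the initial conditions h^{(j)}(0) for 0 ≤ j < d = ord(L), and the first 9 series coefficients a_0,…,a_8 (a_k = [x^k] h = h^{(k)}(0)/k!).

L = (31 + 168·x + 144·x^2) + (-14 - 66·x - 72·x^2)·Dx  (order 1).
h: a_k = -42, -93, -543/4, -241/8, -13279/64, 276497/640, -9930589/7680, 56288873/15360, -18061579639/1720320, …
ICs: h(0) = -42.

f: a_k = -3, -9/2, 27/8, -81/16, 1215/128, -5103/256, 45927/1024, -216513/2048, 8444007/32768, …
g: a_k = 4, 8, 8, 16/3, 8/3, 16/15, 16/45, 32/315, 8/315, …
Sym-product of L_f,L_g gives L₀ (≤ ord 1).
h=h₀': d/dx-closure on L₀ ⇒ L.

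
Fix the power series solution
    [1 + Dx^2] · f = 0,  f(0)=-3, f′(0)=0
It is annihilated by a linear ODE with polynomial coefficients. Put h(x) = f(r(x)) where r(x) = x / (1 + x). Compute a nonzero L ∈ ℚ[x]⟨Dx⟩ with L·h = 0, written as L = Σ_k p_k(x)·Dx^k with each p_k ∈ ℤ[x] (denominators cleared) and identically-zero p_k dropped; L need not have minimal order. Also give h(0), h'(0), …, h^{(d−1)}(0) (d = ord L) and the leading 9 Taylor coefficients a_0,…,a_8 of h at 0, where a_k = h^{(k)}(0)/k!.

L = 1 + (2 + 6·x + 6·x^2 + 2·x^3)·Dx + (1 + 4·x + 6·x^2 + 4·x^3 + x^4)·Dx^2  (order 2).
h: a_k = -3, 0, 3/2, -3, 35/8, -11/2, 1501/240, -261/40, 16699/2688, …
ICs: h(0) = -3, h′(0) = 0.

f: a_k = -3, 0, 3/2, 0, -1/8, 0, 1/240, 0, -1/13440, …
L₀ from L_f via x↦r, Dx↦r'^{-1}Dx.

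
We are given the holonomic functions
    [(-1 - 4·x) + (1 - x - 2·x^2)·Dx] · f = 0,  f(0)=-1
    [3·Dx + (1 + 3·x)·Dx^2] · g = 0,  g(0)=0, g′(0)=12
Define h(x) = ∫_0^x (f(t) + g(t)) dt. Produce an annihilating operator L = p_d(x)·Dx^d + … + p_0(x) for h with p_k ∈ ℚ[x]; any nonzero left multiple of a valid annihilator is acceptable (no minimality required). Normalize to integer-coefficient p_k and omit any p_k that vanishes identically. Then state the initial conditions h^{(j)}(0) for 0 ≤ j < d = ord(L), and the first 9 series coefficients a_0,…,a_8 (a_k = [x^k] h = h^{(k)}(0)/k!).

L = (66 + 270·x + 576·x^2 + 336·x^3 + 288·x^4)·Dx^2 + (4 + 96·x + 492·x^2 + 832·x^3 + 696·x^4 + 480·x^5)·Dx^3 + (-3 - 19·x - 25·x^2 + 39·x^3 + 116·x^4 + 164·x^5 + 96·x^6)·Dx^4  (order 4).
h: a_k = 0, -1, 11/2, -7, 31/4, -92/5, 289/10, -529/7, 8153/56, …
ICs: h(0) = 0, h′(0) = -1, h′′(0) = 11, h′′′(0) = -42.

f: a_k = -1, -1, -3, -5, -11, -21, -43, -85, -171, …
g: a_k = 0, 12, -18, 36, -81, 972/5, -486, 8748/7, -6561/2, …
Sum ⇒ L₀ = lclm(L_f,L_g) in ℚ(x)⟨Dx⟩.
Integrate: L := L₀·Dx.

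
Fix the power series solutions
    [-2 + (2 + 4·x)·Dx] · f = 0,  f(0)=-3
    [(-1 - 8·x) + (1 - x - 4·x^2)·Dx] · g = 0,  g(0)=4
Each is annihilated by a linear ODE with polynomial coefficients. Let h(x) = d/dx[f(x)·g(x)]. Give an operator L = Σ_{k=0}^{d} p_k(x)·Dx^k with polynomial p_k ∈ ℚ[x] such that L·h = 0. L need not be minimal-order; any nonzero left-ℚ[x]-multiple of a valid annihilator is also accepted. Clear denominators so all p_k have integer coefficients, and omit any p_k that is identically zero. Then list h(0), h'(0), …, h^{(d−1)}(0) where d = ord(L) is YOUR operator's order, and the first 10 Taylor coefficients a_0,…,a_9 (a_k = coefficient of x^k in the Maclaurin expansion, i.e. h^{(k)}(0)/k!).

f: a_k = -3, -3, 3/2, -3/2, 15/8, -21/8, 63/16, -99/16, 1287/128, -2145/128, …
g: a_k = 4, 4, 20, 36, 116, 260, 724, 1764, 4660, 11716, …
Product ⇒ symmetric product L₀, ord ≤ 1.
h=h₀': d/dx-closure on L₀ ⇒ L.
L = (11 + 84·x + 243·x^2 + 360·x^3 + 240·x^4) + (-2 - 11·x - 9·x^2 + 58·x^3 + 144·x^4 + 96·x^5)·Dx  (order 1).
h: a_k = -24, -132, -504, -1698, -5535, -33471/2, -50694, -587481/4, -6824709/16, -38628795/32, …
ICs: h(0) = -24.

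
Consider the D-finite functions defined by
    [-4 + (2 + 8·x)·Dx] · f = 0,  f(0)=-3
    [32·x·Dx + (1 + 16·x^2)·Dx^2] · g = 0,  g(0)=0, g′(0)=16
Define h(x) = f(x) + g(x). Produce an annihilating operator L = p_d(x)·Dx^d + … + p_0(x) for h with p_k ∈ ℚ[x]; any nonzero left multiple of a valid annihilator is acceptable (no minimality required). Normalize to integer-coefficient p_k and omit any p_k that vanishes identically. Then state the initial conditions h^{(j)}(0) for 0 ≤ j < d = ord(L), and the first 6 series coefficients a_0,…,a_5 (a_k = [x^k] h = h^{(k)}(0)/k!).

L = (-32 - 320·x + 1536·x^2 + 3072·x^3)·Dx + (-22 - 128·x + 320·x^2 + 6144·x^3 + 10752·x^4)·Dx^2 + (-1 + 12·x + 96·x^2 + 384·x^3 + 1792·x^4 + 3072·x^5)·Dx^3  (order 3).
h: a_k = -3, 10, 6, -292/3, 30, 3676/5, …
ICs: h(0) = -3, h′(0) = 10, h′′(0) = 12.

f: a_k = -3, -6, 6, -12, 30, -84, …
g: a_k = 0, 16, 0, -256/3, 0, 4096/5, …
L₀ := lclm(L_f,L_g); ord L₀ ≤ 1+2.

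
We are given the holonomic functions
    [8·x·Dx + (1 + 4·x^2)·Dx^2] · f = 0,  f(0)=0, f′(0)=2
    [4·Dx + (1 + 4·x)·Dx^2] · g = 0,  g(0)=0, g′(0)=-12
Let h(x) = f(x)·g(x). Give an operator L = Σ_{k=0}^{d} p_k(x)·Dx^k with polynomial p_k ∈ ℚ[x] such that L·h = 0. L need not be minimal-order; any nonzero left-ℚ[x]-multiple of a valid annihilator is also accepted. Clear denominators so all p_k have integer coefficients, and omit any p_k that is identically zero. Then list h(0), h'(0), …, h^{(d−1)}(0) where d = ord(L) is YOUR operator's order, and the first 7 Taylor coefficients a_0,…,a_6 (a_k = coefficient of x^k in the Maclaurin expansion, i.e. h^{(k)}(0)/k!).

L = (96 + 640·x + 1408·x^2 + 7680·x^3 + 15360·x^4 + 26624·x^5 + 8192·x^7)·Dx + (24 + 320·x + 2656·x^2 + 9728·x^3 + 28160·x^4 + 47616·x^5 + 71680·x^6 + 6144·x^7 + 28672·x^8)·Dx^2 + (12 + 104·x + 672·x^2 + 2976·x^3 + 8256·x^4 + 18048·x^5 + 24576·x^6 + 35328·x^7 + 6144·x^8 + 16384·x^9)·Dx^3 + (1 + 12·x + 68·x^2 + 256·x^3 + 696·x^4 + 1536·x^5 + 2688·x^6 + 3072·x^7 + 4224·x^8 + 1024·x^9 + 2048·x^10)·Dx^4  (order 4).
h: a_k = 0, 0, -24, 48, -96, 320, -17024/15, …
ICs: h(0) = 0, h′(0) = 0, h′′(0) = -48, h′′′(0) = 288.

f: a_k = 0, 2, 0, -8/3, 0, 32/5, 0, …
g: a_k = 0, -12, 24, -64, 192, -3072/5, 2048, …
f·g: L₀ = L_f ⊗_s L_g, ord ≤ 2·2.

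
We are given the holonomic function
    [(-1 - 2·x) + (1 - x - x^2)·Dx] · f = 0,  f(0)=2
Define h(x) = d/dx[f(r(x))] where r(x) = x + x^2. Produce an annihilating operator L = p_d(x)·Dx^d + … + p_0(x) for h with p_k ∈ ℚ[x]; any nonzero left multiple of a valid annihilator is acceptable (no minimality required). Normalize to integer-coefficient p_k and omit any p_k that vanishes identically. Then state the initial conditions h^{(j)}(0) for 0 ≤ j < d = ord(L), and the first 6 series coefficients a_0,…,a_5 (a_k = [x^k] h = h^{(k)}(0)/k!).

f: a_k = 2, 2, 4, 6, 10, 16, …
L₀ from L_f via x↦r, Dx↦r'^{-1}Dx.
Differentiate: ansatz ord ≤ ord L₀ ⇒ L.
L = (6 + 24·x + 48·x^2 + 68·x^3 + 84·x^4 + 60·x^5 + 20·x^6) + (-1 - 3·x + 12·x^3 + 25·x^4 + 24·x^5 + 14·x^6 + 4·x^7)·Dx  (order 1).
h: a_k = 2, 12, 42, 128, 370, 1032, …
ICs: h(0) = 2.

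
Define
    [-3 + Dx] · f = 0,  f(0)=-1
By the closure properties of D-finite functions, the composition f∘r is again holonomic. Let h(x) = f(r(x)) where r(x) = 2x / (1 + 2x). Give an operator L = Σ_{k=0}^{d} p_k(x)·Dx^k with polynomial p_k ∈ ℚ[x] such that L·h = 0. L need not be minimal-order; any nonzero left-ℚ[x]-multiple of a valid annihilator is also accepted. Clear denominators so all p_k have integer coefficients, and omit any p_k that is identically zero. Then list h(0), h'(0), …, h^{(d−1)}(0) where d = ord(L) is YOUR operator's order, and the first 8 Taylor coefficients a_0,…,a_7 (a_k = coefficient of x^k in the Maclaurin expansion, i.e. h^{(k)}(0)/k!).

f: a_k = -1, -3, -9/2, -9/2, -27/8, -81/40, -81/80, -243/560, …
Substitute x→r, Dx→(1/r')Dx; clear ⇒ L₀.
L = -6 + (1 + 4·x + 4·x^2)·Dx  (order 1).
h: a_k = -1, -6, -6, 12, -6, -84/5, 276/5, -3288/35, …
ICs: h(0) = -1.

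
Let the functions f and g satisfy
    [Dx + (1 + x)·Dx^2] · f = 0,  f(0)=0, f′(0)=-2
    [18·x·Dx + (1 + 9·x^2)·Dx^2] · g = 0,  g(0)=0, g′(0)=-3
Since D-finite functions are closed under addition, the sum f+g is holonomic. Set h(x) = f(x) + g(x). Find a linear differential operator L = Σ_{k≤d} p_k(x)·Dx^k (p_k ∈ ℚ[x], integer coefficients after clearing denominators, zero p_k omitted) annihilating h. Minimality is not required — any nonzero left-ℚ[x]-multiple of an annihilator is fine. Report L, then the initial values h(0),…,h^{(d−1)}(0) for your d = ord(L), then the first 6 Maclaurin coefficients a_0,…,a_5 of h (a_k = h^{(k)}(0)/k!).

L = (-18 - 54·x + 486·x^2 + 162·x^3)·Dx + (-20 - 36·x + 432·x^2 + 972·x^3 + 324·x^4)·Dx^2 + (-1 + 17·x + 18·x^2 + 162·x^3 + 243·x^4 + 81·x^5)·Dx^3  (order 3).
h: a_k = 0, -5, 1, 25/3, 1/2, -49, …
ICs: h(0) = 0, h′(0) = -5, h′′(0) = 2.

f: a_k = 0, -2, 1, -2/3, 1/2, -2/5, …
g: a_k = 0, -3, 0, 9, 0, -243/5, …
Sum ⇒ L₀ = lclm(L_f,L_g) in ℚ(x)⟨Dx⟩.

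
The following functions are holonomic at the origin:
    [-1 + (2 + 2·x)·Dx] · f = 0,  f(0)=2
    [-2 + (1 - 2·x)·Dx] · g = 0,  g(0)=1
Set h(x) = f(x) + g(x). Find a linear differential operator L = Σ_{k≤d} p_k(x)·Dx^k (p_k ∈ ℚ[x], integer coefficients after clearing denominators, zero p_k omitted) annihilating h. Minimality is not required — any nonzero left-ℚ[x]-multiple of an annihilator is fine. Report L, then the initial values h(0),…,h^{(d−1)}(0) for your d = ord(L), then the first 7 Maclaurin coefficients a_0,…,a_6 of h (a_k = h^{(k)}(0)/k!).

L = (6 + 4·x) + (-11 - 20·x - 12·x^2)·Dx + (2 + 2·x - 8·x^2 - 8·x^3)·Dx^2  (order 2).
h: a_k = 3, 3, 15/4, 65/8, 1019/64, 4103/128, 32747/512, …
ICs: h(0) = 3, h′(0) = 3.

f: a_k = 2, 1, -1/4, 1/8, -5/64, 7/128, -21/512, …
g: a_k = 1, 2, 4, 8, 16, 32, 64, …
Sum ⇒ L₀ = lclm(L_f,L_g) in ℚ(x)⟨Dx⟩.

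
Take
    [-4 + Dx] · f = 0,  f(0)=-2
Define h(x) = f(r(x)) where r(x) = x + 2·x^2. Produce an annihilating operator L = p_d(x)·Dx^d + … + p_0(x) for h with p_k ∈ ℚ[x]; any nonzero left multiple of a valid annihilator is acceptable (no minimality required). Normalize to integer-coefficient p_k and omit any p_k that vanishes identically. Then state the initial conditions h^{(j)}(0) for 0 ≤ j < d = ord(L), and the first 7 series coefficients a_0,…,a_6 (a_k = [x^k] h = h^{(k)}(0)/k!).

L = (-4 - 16·x) + Dx  (order 1).
h: a_k = -2, -8, -32, -256/3, -640/3, -6656/15, -38912/45, …
ICs: h(0) = -2.

f: a_k = -2, -8, -16, -64/3, -64/3, -256/15, -512/45, …
Substitute x→r, Dx→(1/r')Dx; clear ⇒ L₀.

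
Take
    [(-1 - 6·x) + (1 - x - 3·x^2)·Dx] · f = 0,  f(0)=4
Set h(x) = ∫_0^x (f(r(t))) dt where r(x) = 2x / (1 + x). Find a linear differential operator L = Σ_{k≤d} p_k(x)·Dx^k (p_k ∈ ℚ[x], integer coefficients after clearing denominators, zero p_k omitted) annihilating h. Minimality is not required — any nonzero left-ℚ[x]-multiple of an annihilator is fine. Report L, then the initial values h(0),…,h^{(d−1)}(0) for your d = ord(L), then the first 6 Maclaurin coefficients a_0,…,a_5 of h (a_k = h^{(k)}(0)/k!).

L = (2 + 26·x)·Dx + (-1 - x + 13·x^2 + 13·x^3)·Dx^2  (order 2).
h: a_k = 0, 4, 4, 56/3, 26, 728/5, …
ICs: h(0) = 0, h′(0) = 4.

f: a_k = 4, 4, 16, 28, 76, 160, …
Substitute x→r, Dx→(1/r')Dx; clear ⇒ L₀.
h=∫h₀ ⇒ L = L₀·Dx.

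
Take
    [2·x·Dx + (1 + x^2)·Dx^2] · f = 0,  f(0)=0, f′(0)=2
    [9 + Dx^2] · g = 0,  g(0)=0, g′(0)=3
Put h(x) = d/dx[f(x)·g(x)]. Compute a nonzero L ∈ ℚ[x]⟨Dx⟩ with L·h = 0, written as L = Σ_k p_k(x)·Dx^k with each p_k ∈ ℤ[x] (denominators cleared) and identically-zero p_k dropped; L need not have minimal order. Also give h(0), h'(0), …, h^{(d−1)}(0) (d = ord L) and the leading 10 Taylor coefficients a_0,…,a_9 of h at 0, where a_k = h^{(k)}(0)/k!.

f: a_k = 0, 2, 0, -2/3, 0, 2/5, 0, -2/7, 0, 2/9, …
g: a_k = 0, 3, 0, -9/2, 0, 81/40, 0, -243/560, 0, 243/4480, …
L₀ := L_f ⊗_s L_g (sym. prod.), ord ≤ 4.
h=h₀': d/dx-closure on L₀ ⇒ L.
L = (20358 + 86886·x^2 + 157437·x^4 + 155520·x^6 + 96228·x^8 + 36450·x^10 + 6561·x^12) + (6372·x + 25596·x^3 + 39960·x^5 + 32400·x^7 + 14580·x^9 + 2916·x^11)·Dx + (3432 + 15828·x^2 + 31110·x^4 + 33588·x^6 + 22032·x^8 + 8424·x^10 + 1458·x^12)·Dx^2 + (708·x + 2844·x^3 + 4440·x^5 + 3600·x^7 + 1620·x^9 + 324·x^11)·Dx^3 + (130 + 686·x^2 + 1513·x^4 + 1812·x^6 + 1260·x^8 + 486·x^10 + 81·x^12)·Dx^4  (order 4).
h: a_k = 0, 12, 0, -44, 0, 99/2, 0, -39, 0, 106181/3360, …
ICs: h(0) = 0, h′(0) = 12, h′′(0) = 0, h′′′(0) = -264.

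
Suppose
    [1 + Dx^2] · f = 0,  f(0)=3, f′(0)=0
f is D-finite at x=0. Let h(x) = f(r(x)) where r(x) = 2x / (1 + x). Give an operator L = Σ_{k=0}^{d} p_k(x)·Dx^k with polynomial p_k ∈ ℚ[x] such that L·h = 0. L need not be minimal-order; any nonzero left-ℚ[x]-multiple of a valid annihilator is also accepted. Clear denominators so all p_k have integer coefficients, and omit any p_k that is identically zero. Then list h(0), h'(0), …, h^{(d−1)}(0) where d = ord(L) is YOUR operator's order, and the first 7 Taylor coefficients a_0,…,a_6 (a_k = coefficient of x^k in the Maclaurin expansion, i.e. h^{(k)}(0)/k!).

L = 4 + (2 + 6·x + 6·x^2 + 2·x^3)·Dx + (1 + 4·x + 6·x^2 + 4·x^3 + x^4)·Dx^2  (order 2).
h: a_k = 3, 0, -6, 12, -16, 16, -154/15, …
ICs: h(0) = 3, h′(0) = 0.

f: a_k = 3, 0, -3/2, 0, 1/8, 0, -1/240, …
Change of var in L_f (x↦r) gives L₀.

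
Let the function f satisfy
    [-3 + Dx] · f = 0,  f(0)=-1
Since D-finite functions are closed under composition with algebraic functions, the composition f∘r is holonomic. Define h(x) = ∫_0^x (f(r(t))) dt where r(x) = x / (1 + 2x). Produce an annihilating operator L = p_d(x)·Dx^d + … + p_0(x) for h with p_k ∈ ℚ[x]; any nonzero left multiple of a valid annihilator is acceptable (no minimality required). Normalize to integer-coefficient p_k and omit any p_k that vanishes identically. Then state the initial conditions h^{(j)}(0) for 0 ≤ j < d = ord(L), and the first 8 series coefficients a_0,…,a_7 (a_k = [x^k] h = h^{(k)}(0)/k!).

f: a_k = -1, -3, -9/2, -9/2, -27/8, -81/40, -81/80, -243/560, …
h₀=f(r): pull back L_f along r ⇒ L₀.
h=∫₀ˣh₀: take L = L₀·Dx.
L = -3·Dx + (1 + 4·x + 4·x^2)·Dx^2  (order 2).
h: a_k = 0, -1, -3/2, 1/2, 3/8, -51/40, 173/80, -1581/560, …
ICs: h(0) = 0, h′(0) = -1.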